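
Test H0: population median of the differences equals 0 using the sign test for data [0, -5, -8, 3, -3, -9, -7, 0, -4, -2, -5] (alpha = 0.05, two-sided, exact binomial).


Step 1: Discard zero differences. Original n = 11; n_eff = number of nonzero differences = 9.
Nonzero differences (with sign): -5, -8, +3, -3, -9, -7, -4, -2, -5
Step 2: Count signs: positive = 1, negative = 8.
Step 3: Under H0: P(positive) = 0.5, so the number of positives S ~ Bin(9, 0.5).
Step 4: Two-sided exact p-value = sum of Bin(9,0.5) probabilities at or below the observed probability = 0.039062.
Step 5: alpha = 0.05. reject H0.

n_eff = 9, pos = 1, neg = 8, p = 0.039062, reject H0.


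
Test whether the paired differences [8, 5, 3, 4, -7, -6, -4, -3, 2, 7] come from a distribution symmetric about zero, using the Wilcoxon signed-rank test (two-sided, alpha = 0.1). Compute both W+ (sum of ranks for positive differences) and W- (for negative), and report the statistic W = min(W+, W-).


Step 1: Drop any zero differences (none here) and take |d_i|.
|d| = [8, 5, 3, 4, 7, 6, 4, 3, 2, 7]
Step 2: Midrank |d_i| (ties get averaged ranks).
ranks: |8|->10, |5|->6, |3|->2.5, |4|->4.5, |7|->8.5, |6|->7, |4|->4.5, |3|->2.5, |2|->1, |7|->8.5
Step 3: Attach original signs; sum ranks with positive sign and with negative sign.
W+ = 10 + 6 + 2.5 + 4.5 + 1 + 8.5 = 32.5
W- = 8.5 + 7 + 4.5 + 2.5 = 22.5
(Check: W+ + W- = 55 should equal n(n+1)/2 = 55.)
Step 4: Test statistic W = min(W+, W-) = 22.5.
Step 5: Ties in |d|, so use the tie-corrected normal approximation.
        E[W] = n(n+1)/4 = 10*11/4 = 27.5.
        Tie groups: |d|=3 (t=2), |d|=4 (t=2), |d|=7 (t=2); sum(t^3 - t) = 18.
        Var[W] = n(n+1)(2n+1)/24 - sum(t^3-t)/48 = 2310/24 - 18/48 = 95.875.
        z = (W - E[W]) / sqrt(Var[W]) = (22.5 - 27.5) / 9.7916 = -0.5106.
        Two-sided p = 2*Phi(z) = 0.609601.
Step 6: alpha = 0.1. fail to reject H0.

W+ = 32.5, W- = 22.5, W = min = 22.5, p = 0.609601, fail to reject H0.


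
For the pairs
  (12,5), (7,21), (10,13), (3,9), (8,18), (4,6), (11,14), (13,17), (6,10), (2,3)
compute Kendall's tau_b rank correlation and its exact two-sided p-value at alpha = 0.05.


Step 1: Enumerate the 45 unordered pairs (i,j) with i<j and classify each by sign(x_j-x_i) * sign(y_j-y_i).
  (1,2):dx=-5,dy=+16->D; (1,3):dx=-2,dy=+8->D; (1,4):dx=-9,dy=+4->D; (1,5):dx=-4,dy=+13->D
  (1,6):dx=-8,dy=+1->D; (1,7):dx=-1,dy=+9->D; (1,8):dx=+1,dy=+12->C; (1,9):dx=-6,dy=+5->D
  (1,10):dx=-10,dy=-2->C; (2,3):dx=+3,dy=-8->D; (2,4):dx=-4,dy=-12->C; (2,5):dx=+1,dy=-3->D
  (2,6):dx=-3,dy=-15->C; (2,7):dx=+4,dy=-7->D; (2,8):dx=+6,dy=-4->D; (2,9):dx=-1,dy=-11->C
  (2,10):dx=-5,dy=-18->C; (3,4):dx=-7,dy=-4->C; (3,5):dx=-2,dy=+5->D; (3,6):dx=-6,dy=-7->C
  (3,7):dx=+1,dy=+1->C; (3,8):dx=+3,dy=+4->C; (3,9):dx=-4,dy=-3->C; (3,10):dx=-8,dy=-10->C
  (4,5):dx=+5,dy=+9->C; (4,6):dx=+1,dy=-3->D; (4,7):dx=+8,dy=+5->C; (4,8):dx=+10,dy=+8->C
  (4,9):dx=+3,dy=+1->C; (4,10):dx=-1,dy=-6->C; (5,6):dx=-4,dy=-12->C; (5,7):dx=+3,dy=-4->D
  (5,8):dx=+5,dy=-1->D; (5,9):dx=-2,dy=-8->C; (5,10):dx=-6,dy=-15->C; (6,7):dx=+7,dy=+8->C
  (6,8):dx=+9,dy=+11->C; (6,9):dx=+2,dy=+4->C; (6,10):dx=-2,dy=-3->C; (7,8):dx=+2,dy=+3->C
  (7,9):dx=-5,dy=-4->C; (7,10):dx=-9,dy=-11->C; (8,9):dx=-7,dy=-7->C; (8,10):dx=-11,dy=-14->C
  (9,10):dx=-4,dy=-7->C
Step 2: C = 30, D = 15, total pairs = 45.
Step 3: tau = (C - D)/(n(n-1)/2) = (30 - 15)/45 = 0.333333.
Step 4: Exact two-sided p-value (enumerate n! = 3628800 permutations of y under H0): p = 0.216373.
Step 5: alpha = 0.05. fail to reject H0.

tau_b = 0.3333 (C=30, D=15), p = 0.216373, fail to reject H0.


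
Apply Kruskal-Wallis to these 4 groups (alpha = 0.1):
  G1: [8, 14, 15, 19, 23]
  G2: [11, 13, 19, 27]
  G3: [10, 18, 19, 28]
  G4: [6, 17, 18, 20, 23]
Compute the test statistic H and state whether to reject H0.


Step 1: Combine all N = 18 observations and assign midranks.
sorted (value, group, rank): (6,G4,1), (8,G1,2), (10,G3,3), (11,G2,4), (13,G2,5), (14,G1,6), (15,G1,7), (17,G4,8), (18,G3,9.5), (18,G4,9.5), (19,G1,12), (19,G2,12), (19,G3,12), (20,G4,14), (23,G1,15.5), (23,G4,15.5), (27,G2,17), (28,G3,18)
Step 2: Sum ranks within each group.
R_1 = 42.5 (n_1 = 5)
R_2 = 38 (n_2 = 4)
R_3 = 42.5 (n_3 = 4)
R_4 = 48 (n_4 = 5)
Step 3: H = 12/(N(N+1)) * sum(R_i^2/n_i) - 3(N+1)
     = 12/(18*19) * (42.5^2/5 + 38^2/4 + 42.5^2/4 + 48^2/5) - 3*19
     = 0.035088 * 1634.61 - 57
     = 0.354825.
Step 4: Ties present; correction factor C = 1 - 36/(18^3 - 18) = 0.993808. Corrected H = 0.354825 / 0.993808 = 0.357035.
Step 5: Under H0, H ~ chi^2(3); p-value = 0.948968.
Step 6: alpha = 0.1. fail to reject H0.

H = 0.3570, df = 3, p = 0.948968, fail to reject H0.


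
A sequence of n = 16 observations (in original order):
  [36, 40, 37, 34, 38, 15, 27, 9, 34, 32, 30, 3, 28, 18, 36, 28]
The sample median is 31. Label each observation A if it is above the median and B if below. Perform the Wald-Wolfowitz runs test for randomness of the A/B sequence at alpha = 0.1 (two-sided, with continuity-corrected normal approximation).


Step 1: Compute median = 31; label A = above, B = below.
Labels in order: AAAAABBBAABBBBAB  (n_A = 8, n_B = 8)
Step 2: Count runs R = 6.
Step 3: Under H0 (random ordering), E[R] = 2*n_A*n_B/(n_A+n_B) + 1 = 2*8*8/16 + 1 = 9.0000.
        Var[R] = 2*n_A*n_B*(2*n_A*n_B - n_A - n_B) / ((n_A+n_B)^2 * (n_A+n_B-1)) = 14336/3840 = 3.7333.
        SD[R] = 1.9322.
Step 4: Continuity-corrected z = (R + 0.5 - E[R]) / SD[R] = (6 + 0.5 - 9.0000) / 1.9322 = -1.2939.
Step 5: Two-sided p-value via normal approximation = 2*(1 - Phi(|z|)) = 0.195709.
Step 6: alpha = 0.1. fail to reject H0.

R = 6, z = -1.2939, p = 0.195709, fail to reject H0.


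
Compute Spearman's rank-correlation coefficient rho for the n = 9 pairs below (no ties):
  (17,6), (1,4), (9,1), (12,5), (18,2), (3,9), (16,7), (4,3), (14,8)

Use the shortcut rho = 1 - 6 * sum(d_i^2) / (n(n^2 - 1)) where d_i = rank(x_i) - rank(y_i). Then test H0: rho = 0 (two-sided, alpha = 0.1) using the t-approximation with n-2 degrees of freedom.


Step 1: Rank x and y separately (midranks; no ties here).
rank(x): 17->8, 1->1, 9->4, 12->5, 18->9, 3->2, 16->7, 4->3, 14->6
rank(y): 6->6, 4->4, 1->1, 5->5, 2->2, 9->9, 7->7, 3->3, 8->8
Step 2: d_i = R_x(i) - R_y(i); compute d_i^2.
  (8-6)^2=4, (1-4)^2=9, (4-1)^2=9, (5-5)^2=0, (9-2)^2=49, (2-9)^2=49, (7-7)^2=0, (3-3)^2=0, (6-8)^2=4
sum(d^2) = 124.
Step 3: rho = 1 - 6*124 / (9*(9^2 - 1)) = 1 - 744/720 = -0.033333.
Step 4: Under H0, t = rho * sqrt((n-2)/(1-rho^2)) = -0.0882 ~ t(7).
Step 5: Two-sided p-value from the t-distribution with 7 df = 0.932157.
Step 6: alpha = 0.1. fail to reject H0.

rho = -0.0333, p = 0.932157, fail to reject H0 at alpha = 0.1.


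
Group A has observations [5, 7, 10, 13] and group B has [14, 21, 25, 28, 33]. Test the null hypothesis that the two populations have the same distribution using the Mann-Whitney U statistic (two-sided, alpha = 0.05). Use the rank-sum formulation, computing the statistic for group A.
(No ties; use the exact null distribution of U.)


Step 1: Combine and sort all 9 observations; assign midranks.
sorted (value, group): (5,X), (7,X), (10,X), (13,X), (14,Y), (21,Y), (25,Y), (28,Y), (33,Y)
ranks: 5->1, 7->2, 10->3, 13->4, 14->5, 21->6, 25->7, 28->8, 33->9
Step 2: Rank sum for X: R1 = 1 + 2 + 3 + 4 = 10.
Step 3: U_X = R1 - n1(n1+1)/2 = 10 - 4*5/2 = 10 - 10 = 0.
       U_Y = n1*n2 - U_X = 20 - 0 = 20.
Step 4: No ties, so the exact null distribution of U (based on enumerating the C(9,4) = 126 equally likely rank assignments) gives the two-sided p-value.
Step 5: p-value = 0.015873; compare to alpha = 0.05. reject H0.

U_X = 0, p = 0.015873, reject H0 at alpha = 0.05.


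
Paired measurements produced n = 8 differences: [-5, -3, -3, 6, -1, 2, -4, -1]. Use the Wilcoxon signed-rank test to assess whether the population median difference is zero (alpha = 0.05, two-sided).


Step 1: Drop any zero differences (none here) and take |d_i|.
|d| = [5, 3, 3, 6, 1, 2, 4, 1]
Step 2: Midrank |d_i| (ties get averaged ranks).
ranks: |5|->7, |3|->4.5, |3|->4.5, |6|->8, |1|->1.5, |2|->3, |4|->6, |1|->1.5
Step 3: Attach original signs; sum ranks with positive sign and with negative sign.
W+ = 8 + 3 = 11
W- = 7 + 4.5 + 4.5 + 1.5 + 6 + 1.5 = 25
(Check: W+ + W- = 36 should equal n(n+1)/2 = 36.)
Step 4: Test statistic W = min(W+, W-) = 11.
Step 5: Ties in |d|, so use the tie-corrected normal approximation.
        E[W] = n(n+1)/4 = 8*9/4 = 18.
        Tie groups: |d|=1 (t=2), |d|=3 (t=2); sum(t^3 - t) = 12.
        Var[W] = n(n+1)(2n+1)/24 - sum(t^3-t)/48 = 1224/24 - 12/48 = 50.75.
        z = (W - E[W]) / sqrt(Var[W]) = (11 - 18) / 7.1239 = -0.9826.
        Two-sided p = 2*Phi(z) = 0.325801.
Step 6: alpha = 0.05. fail to reject H0.

W+ = 11, W- = 25, W = min = 11, p = 0.325801, fail to reject H0.


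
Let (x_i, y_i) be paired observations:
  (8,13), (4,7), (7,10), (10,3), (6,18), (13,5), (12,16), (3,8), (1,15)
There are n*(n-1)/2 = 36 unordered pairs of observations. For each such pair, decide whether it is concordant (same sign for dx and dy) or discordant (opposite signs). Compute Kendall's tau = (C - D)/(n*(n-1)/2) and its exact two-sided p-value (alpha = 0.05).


Step 1: Enumerate the 36 unordered pairs (i,j) with i<j and classify each by sign(x_j-x_i) * sign(y_j-y_i).
  (1,2):dx=-4,dy=-6->C; (1,3):dx=-1,dy=-3->C; (1,4):dx=+2,dy=-10->D; (1,5):dx=-2,dy=+5->D
  (1,6):dx=+5,dy=-8->D; (1,7):dx=+4,dy=+3->C; (1,8):dx=-5,dy=-5->C; (1,9):dx=-7,dy=+2->D
  (2,3):dx=+3,dy=+3->C; (2,4):dx=+6,dy=-4->D; (2,5):dx=+2,dy=+11->C; (2,6):dx=+9,dy=-2->D
  (2,7):dx=+8,dy=+9->C; (2,8):dx=-1,dy=+1->D; (2,9):dx=-3,dy=+8->D; (3,4):dx=+3,dy=-7->D
  (3,5):dx=-1,dy=+8->D; (3,6):dx=+6,dy=-5->D; (3,7):dx=+5,dy=+6->C; (3,8):dx=-4,dy=-2->C
  (3,9):dx=-6,dy=+5->D; (4,5):dx=-4,dy=+15->D; (4,6):dx=+3,dy=+2->C; (4,7):dx=+2,dy=+13->C
  (4,8):dx=-7,dy=+5->D; (4,9):dx=-9,dy=+12->D; (5,6):dx=+7,dy=-13->D; (5,7):dx=+6,dy=-2->D
  (5,8):dx=-3,dy=-10->C; (5,9):dx=-5,dy=-3->C; (6,7):dx=-1,dy=+11->D; (6,8):dx=-10,dy=+3->D
  (6,9):dx=-12,dy=+10->D; (7,8):dx=-9,dy=-8->C; (7,9):dx=-11,dy=-1->C; (8,9):dx=-2,dy=+7->D
Step 2: C = 15, D = 21, total pairs = 36.
Step 3: tau = (C - D)/(n(n-1)/2) = (15 - 21)/36 = -0.166667.
Step 4: Exact two-sided p-value (enumerate n! = 362880 permutations of y under H0): p = 0.612202.
Step 5: alpha = 0.05. fail to reject H0.

tau_b = -0.1667 (C=15, D=21), p = 0.612202, fail to reject H0.


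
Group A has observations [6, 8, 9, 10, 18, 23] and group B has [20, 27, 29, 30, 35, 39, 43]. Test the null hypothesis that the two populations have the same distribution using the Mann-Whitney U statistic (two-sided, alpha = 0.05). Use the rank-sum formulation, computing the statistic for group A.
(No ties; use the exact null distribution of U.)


Step 1: Combine and sort all 13 observations; assign midranks.
sorted (value, group): (6,X), (8,X), (9,X), (10,X), (18,X), (20,Y), (23,X), (27,Y), (29,Y), (30,Y), (35,Y), (39,Y), (43,Y)
ranks: 6->1, 8->2, 9->3, 10->4, 18->5, 20->6, 23->7, 27->8, 29->9, 30->10, 35->11, 39->12, 43->13
Step 2: Rank sum for X: R1 = 1 + 2 + 3 + 4 + 5 + 7 = 22.
Step 3: U_X = R1 - n1(n1+1)/2 = 22 - 6*7/2 = 22 - 21 = 1.
       U_Y = n1*n2 - U_X = 42 - 1 = 41.
Step 4: No ties, so the exact null distribution of U (based on enumerating the C(13,6) = 1716 equally likely rank assignments) gives the two-sided p-value.
Step 5: p-value = 0.002331; compare to alpha = 0.05. reject H0.

U_X = 1, p = 0.002331, reject H0 at alpha = 0.05.


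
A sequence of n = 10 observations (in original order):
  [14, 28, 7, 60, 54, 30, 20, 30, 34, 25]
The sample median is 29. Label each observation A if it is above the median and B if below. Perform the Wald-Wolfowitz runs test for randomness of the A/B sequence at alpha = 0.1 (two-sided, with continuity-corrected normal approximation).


Step 1: Compute median = 29; label A = above, B = below.
Labels in order: BBBAAABAAB  (n_A = 5, n_B = 5)
Step 2: Count runs R = 5.
Step 3: Under H0 (random ordering), E[R] = 2*n_A*n_B/(n_A+n_B) + 1 = 2*5*5/10 + 1 = 6.0000.
        Var[R] = 2*n_A*n_B*(2*n_A*n_B - n_A - n_B) / ((n_A+n_B)^2 * (n_A+n_B-1)) = 2000/900 = 2.2222.
        SD[R] = 1.4907.
Step 4: Continuity-corrected z = (R + 0.5 - E[R]) / SD[R] = (5 + 0.5 - 6.0000) / 1.4907 = -0.3354.
Step 5: Two-sided p-value via normal approximation = 2*(1 - Phi(|z|)) = 0.737316.
Step 6: alpha = 0.1. fail to reject H0.

R = 5, z = -0.3354, p = 0.737316, fail to reject H0.


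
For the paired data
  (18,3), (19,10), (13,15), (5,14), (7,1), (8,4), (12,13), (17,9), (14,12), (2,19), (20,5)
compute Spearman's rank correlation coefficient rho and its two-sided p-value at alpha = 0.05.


Step 1: Rank x and y separately (midranks; no ties here).
rank(x): 18->9, 19->10, 13->6, 5->2, 7->3, 8->4, 12->5, 17->8, 14->7, 2->1, 20->11
rank(y): 3->2, 10->6, 15->10, 14->9, 1->1, 4->3, 13->8, 9->5, 12->7, 19->11, 5->4
Step 2: d_i = R_x(i) - R_y(i); compute d_i^2.
  (9-2)^2=49, (10-6)^2=16, (6-10)^2=16, (2-9)^2=49, (3-1)^2=4, (4-3)^2=1, (5-8)^2=9, (8-5)^2=9, (7-7)^2=0, (1-11)^2=100, (11-4)^2=49
sum(d^2) = 302.
Step 3: rho = 1 - 6*302 / (11*(11^2 - 1)) = 1 - 1812/1320 = -0.372727.
Step 4: Under H0, t = rho * sqrt((n-2)/(1-rho^2)) = -1.2050 ~ t(9).
Step 5: Two-sided p-value from the t-distribution with 9 df = 0.258926.
Step 6: alpha = 0.05. fail to reject H0.

rho = -0.3727, p = 0.258926, fail to reject H0 at alpha = 0.05.


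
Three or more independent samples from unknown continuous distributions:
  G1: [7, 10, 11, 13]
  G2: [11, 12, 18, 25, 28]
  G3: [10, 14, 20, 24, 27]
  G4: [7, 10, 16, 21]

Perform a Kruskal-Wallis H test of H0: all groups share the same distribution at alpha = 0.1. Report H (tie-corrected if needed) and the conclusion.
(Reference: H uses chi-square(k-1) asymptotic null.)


Step 1: Combine all N = 18 observations and assign midranks.
sorted (value, group, rank): (7,G1,1.5), (7,G4,1.5), (10,G1,4), (10,G3,4), (10,G4,4), (11,G1,6.5), (11,G2,6.5), (12,G2,8), (13,G1,9), (14,G3,10), (16,G4,11), (18,G2,12), (20,G3,13), (21,G4,14), (24,G3,15), (25,G2,16), (27,G3,17), (28,G2,18)
Step 2: Sum ranks within each group.
R_1 = 21 (n_1 = 4)
R_2 = 60.5 (n_2 = 5)
R_3 = 59 (n_3 = 5)
R_4 = 30.5 (n_4 = 4)
Step 3: H = 12/(N(N+1)) * sum(R_i^2/n_i) - 3(N+1)
     = 12/(18*19) * (21^2/4 + 60.5^2/5 + 59^2/5 + 30.5^2/4) - 3*19
     = 0.035088 * 1771.06 - 57
     = 5.142544.
Step 4: Ties present; correction factor C = 1 - 36/(18^3 - 18) = 0.993808. Corrected H = 5.142544 / 0.993808 = 5.174585.
Step 5: Under H0, H ~ chi^2(3); p-value = 0.159451.
Step 6: alpha = 0.1. fail to reject H0.

H = 5.1746, df = 3, p = 0.159451, fail to reject H0.


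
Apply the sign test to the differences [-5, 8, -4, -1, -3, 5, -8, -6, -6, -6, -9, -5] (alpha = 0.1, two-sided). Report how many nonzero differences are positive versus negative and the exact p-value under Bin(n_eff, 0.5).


Step 1: Discard zero differences. Original n = 12; n_eff = number of nonzero differences = 12.
Nonzero differences (with sign): -5, +8, -4, -1, -3, +5, -8, -6, -6, -6, -9, -5
Step 2: Count signs: positive = 2, negative = 10.
Step 3: Under H0: P(positive) = 0.5, so the number of positives S ~ Bin(12, 0.5).
Step 4: Two-sided exact p-value = sum of Bin(12,0.5) probabilities at or below the observed probability = 0.038574.
Step 5: alpha = 0.1. reject H0.

n_eff = 12, pos = 2, neg = 10, p = 0.038574, reject H0.


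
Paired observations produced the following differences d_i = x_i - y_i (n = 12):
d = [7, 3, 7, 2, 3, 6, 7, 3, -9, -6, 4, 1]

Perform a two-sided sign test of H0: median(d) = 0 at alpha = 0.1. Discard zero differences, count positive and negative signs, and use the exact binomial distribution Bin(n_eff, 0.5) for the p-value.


Step 1: Discard zero differences. Original n = 12; n_eff = number of nonzero differences = 12.
Nonzero differences (with sign): +7, +3, +7, +2, +3, +6, +7, +3, -9, -6, +4, +1
Step 2: Count signs: positive = 10, negative = 2.
Step 3: Under H0: P(positive) = 0.5, so the number of positives S ~ Bin(12, 0.5).
Step 4: Two-sided exact p-value = sum of Bin(12,0.5) probabilities at or below the observed probability = 0.038574.
Step 5: alpha = 0.1. reject H0.

n_eff = 12, pos = 10, neg = 2, p = 0.038574, reject H0.


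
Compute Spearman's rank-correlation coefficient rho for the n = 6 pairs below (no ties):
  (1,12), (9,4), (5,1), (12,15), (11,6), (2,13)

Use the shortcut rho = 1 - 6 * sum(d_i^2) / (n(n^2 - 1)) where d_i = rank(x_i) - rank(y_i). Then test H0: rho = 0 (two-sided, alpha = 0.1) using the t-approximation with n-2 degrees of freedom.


Step 1: Rank x and y separately (midranks; no ties here).
rank(x): 1->1, 9->4, 5->3, 12->6, 11->5, 2->2
rank(y): 12->4, 4->2, 1->1, 15->6, 6->3, 13->5
Step 2: d_i = R_x(i) - R_y(i); compute d_i^2.
  (1-4)^2=9, (4-2)^2=4, (3-1)^2=4, (6-6)^2=0, (5-3)^2=4, (2-5)^2=9
sum(d^2) = 30.
Step 3: rho = 1 - 6*30 / (6*(6^2 - 1)) = 1 - 180/210 = 0.142857.
Step 4: Under H0, t = rho * sqrt((n-2)/(1-rho^2)) = 0.2887 ~ t(4).
Step 5: Two-sided p-value from the t-distribution with 4 df = 0.787172.
Step 6: alpha = 0.1. fail to reject H0.

rho = 0.1429, p = 0.787172, fail to reject H0 at alpha = 0.1.


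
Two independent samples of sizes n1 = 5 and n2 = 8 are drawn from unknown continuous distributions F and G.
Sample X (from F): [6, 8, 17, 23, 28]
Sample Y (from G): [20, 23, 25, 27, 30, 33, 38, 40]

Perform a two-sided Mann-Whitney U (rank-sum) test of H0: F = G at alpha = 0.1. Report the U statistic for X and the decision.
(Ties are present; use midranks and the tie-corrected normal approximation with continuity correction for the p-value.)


Step 1: Combine and sort all 13 observations; assign midranks.
sorted (value, group): (6,X), (8,X), (17,X), (20,Y), (23,X), (23,Y), (25,Y), (27,Y), (28,X), (30,Y), (33,Y), (38,Y), (40,Y)
ranks: 6->1, 8->2, 17->3, 20->4, 23->5.5, 23->5.5, 25->7, 27->8, 28->9, 30->10, 33->11, 38->12, 40->13
Step 2: Rank sum for X: R1 = 1 + 2 + 3 + 5.5 + 9 = 20.5.
Step 3: U_X = R1 - n1(n1+1)/2 = 20.5 - 5*6/2 = 20.5 - 15 = 5.5.
       U_Y = n1*n2 - U_X = 40 - 5.5 = 34.5.
Step 4: Ties are present, so use the tie-corrected normal approximation (with continuity correction) for the p-value.
Step 5: p-value = 0.040149; compare to alpha = 0.1. reject H0.

U_X = 5.5, p = 0.040149, reject H0 at alpha = 0.1.


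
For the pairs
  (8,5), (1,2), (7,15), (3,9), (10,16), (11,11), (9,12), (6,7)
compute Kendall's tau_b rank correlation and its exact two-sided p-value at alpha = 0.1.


Step 1: Enumerate the 28 unordered pairs (i,j) with i<j and classify each by sign(x_j-x_i) * sign(y_j-y_i).
  (1,2):dx=-7,dy=-3->C; (1,3):dx=-1,dy=+10->D; (1,4):dx=-5,dy=+4->D; (1,5):dx=+2,dy=+11->C
  (1,6):dx=+3,dy=+6->C; (1,7):dx=+1,dy=+7->C; (1,8):dx=-2,dy=+2->D; (2,3):dx=+6,dy=+13->C
  (2,4):dx=+2,dy=+7->C; (2,5):dx=+9,dy=+14->C; (2,6):dx=+10,dy=+9->C; (2,7):dx=+8,dy=+10->C
  (2,8):dx=+5,dy=+5->C; (3,4):dx=-4,dy=-6->C; (3,5):dx=+3,dy=+1->C; (3,6):dx=+4,dy=-4->D
  (3,7):dx=+2,dy=-3->D; (3,8):dx=-1,dy=-8->C; (4,5):dx=+7,dy=+7->C; (4,6):dx=+8,dy=+2->C
  (4,7):dx=+6,dy=+3->C; (4,8):dx=+3,dy=-2->D; (5,6):dx=+1,dy=-5->D; (5,7):dx=-1,dy=-4->C
  (5,8):dx=-4,dy=-9->C; (6,7):dx=-2,dy=+1->D; (6,8):dx=-5,dy=-4->C; (7,8):dx=-3,dy=-5->C
Step 2: C = 20, D = 8, total pairs = 28.
Step 3: tau = (C - D)/(n(n-1)/2) = (20 - 8)/28 = 0.428571.
Step 4: Exact two-sided p-value (enumerate n! = 40320 permutations of y under H0): p = 0.178869.
Step 5: alpha = 0.1. fail to reject H0.

tau_b = 0.4286 (C=20, D=8), p = 0.178869, fail to reject H0.


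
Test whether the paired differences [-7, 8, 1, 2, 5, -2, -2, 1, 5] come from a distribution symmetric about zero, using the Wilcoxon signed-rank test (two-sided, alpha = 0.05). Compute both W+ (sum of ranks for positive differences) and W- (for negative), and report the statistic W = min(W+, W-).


Step 1: Drop any zero differences (none here) and take |d_i|.
|d| = [7, 8, 1, 2, 5, 2, 2, 1, 5]
Step 2: Midrank |d_i| (ties get averaged ranks).
ranks: |7|->8, |8|->9, |1|->1.5, |2|->4, |5|->6.5, |2|->4, |2|->4, |1|->1.5, |5|->6.5
Step 3: Attach original signs; sum ranks with positive sign and with negative sign.
W+ = 9 + 1.5 + 4 + 6.5 + 1.5 + 6.5 = 29
W- = 8 + 4 + 4 = 16
(Check: W+ + W- = 45 should equal n(n+1)/2 = 45.)
Step 4: Test statistic W = min(W+, W-) = 16.
Step 5: Ties in |d|, so use the tie-corrected normal approximation.
        E[W] = n(n+1)/4 = 9*10/4 = 22.5.
        Tie groups: |d|=1 (t=2), |d|=2 (t=3), |d|=5 (t=2); sum(t^3 - t) = 36.
        Var[W] = n(n+1)(2n+1)/24 - sum(t^3-t)/48 = 1710/24 - 36/48 = 70.5.
        z = (W - E[W]) / sqrt(Var[W]) = (16 - 22.5) / 8.3964 = -0.7741.
        Two-sided p = 2*Phi(z) = 0.438849.
Step 6: alpha = 0.05. fail to reject H0.

W+ = 29, W- = 16, W = min = 16, p = 0.438849, fail to reject H0.


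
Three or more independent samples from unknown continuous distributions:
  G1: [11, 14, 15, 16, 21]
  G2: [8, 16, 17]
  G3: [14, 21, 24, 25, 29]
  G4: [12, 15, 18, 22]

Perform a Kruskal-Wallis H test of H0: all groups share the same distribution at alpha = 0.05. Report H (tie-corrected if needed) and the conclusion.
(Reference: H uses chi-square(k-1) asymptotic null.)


Step 1: Combine all N = 17 observations and assign midranks.
sorted (value, group, rank): (8,G2,1), (11,G1,2), (12,G4,3), (14,G1,4.5), (14,G3,4.5), (15,G1,6.5), (15,G4,6.5), (16,G1,8.5), (16,G2,8.5), (17,G2,10), (18,G4,11), (21,G1,12.5), (21,G3,12.5), (22,G4,14), (24,G3,15), (25,G3,16), (29,G3,17)
Step 2: Sum ranks within each group.
R_1 = 34 (n_1 = 5)
R_2 = 19.5 (n_2 = 3)
R_3 = 65 (n_3 = 5)
R_4 = 34.5 (n_4 = 4)
Step 3: H = 12/(N(N+1)) * sum(R_i^2/n_i) - 3(N+1)
     = 12/(17*18) * (34^2/5 + 19.5^2/3 + 65^2/5 + 34.5^2/4) - 3*18
     = 0.039216 * 1500.51 - 54
     = 4.843627.
Step 4: Ties present; correction factor C = 1 - 24/(17^3 - 17) = 0.995098. Corrected H = 4.843627 / 0.995098 = 4.867488.
Step 5: Under H0, H ~ chi^2(3); p-value = 0.181762.
Step 6: alpha = 0.05. fail to reject H0.

H = 4.8675, df = 3, p = 0.181762, fail to reject H0.


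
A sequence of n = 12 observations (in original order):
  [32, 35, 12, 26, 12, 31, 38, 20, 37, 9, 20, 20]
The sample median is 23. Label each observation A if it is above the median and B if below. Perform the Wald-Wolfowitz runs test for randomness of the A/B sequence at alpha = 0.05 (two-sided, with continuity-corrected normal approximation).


Step 1: Compute median = 23; label A = above, B = below.
Labels in order: AABABAABABBB  (n_A = 6, n_B = 6)
Step 2: Count runs R = 8.
Step 3: Under H0 (random ordering), E[R] = 2*n_A*n_B/(n_A+n_B) + 1 = 2*6*6/12 + 1 = 7.0000.
        Var[R] = 2*n_A*n_B*(2*n_A*n_B - n_A - n_B) / ((n_A+n_B)^2 * (n_A+n_B-1)) = 4320/1584 = 2.7273.
        SD[R] = 1.6514.
Step 4: Continuity-corrected z = (R - 0.5 - E[R]) / SD[R] = (8 - 0.5 - 7.0000) / 1.6514 = 0.3028.
Step 5: Two-sided p-value via normal approximation = 2*(1 - Phi(|z|)) = 0.762069.
Step 6: alpha = 0.05. fail to reject H0.

R = 8, z = 0.3028, p = 0.762069, fail to reject H0.


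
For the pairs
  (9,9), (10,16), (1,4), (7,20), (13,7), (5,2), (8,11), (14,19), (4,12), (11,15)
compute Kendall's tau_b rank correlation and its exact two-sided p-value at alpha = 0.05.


Step 1: Enumerate the 45 unordered pairs (i,j) with i<j and classify each by sign(x_j-x_i) * sign(y_j-y_i).
  (1,2):dx=+1,dy=+7->C; (1,3):dx=-8,dy=-5->C; (1,4):dx=-2,dy=+11->D; (1,5):dx=+4,dy=-2->D
  (1,6):dx=-4,dy=-7->C; (1,7):dx=-1,dy=+2->D; (1,8):dx=+5,dy=+10->C; (1,9):dx=-5,dy=+3->D
  (1,10):dx=+2,dy=+6->C; (2,3):dx=-9,dy=-12->C; (2,4):dx=-3,dy=+4->D; (2,5):dx=+3,dy=-9->D
  (2,6):dx=-5,dy=-14->C; (2,7):dx=-2,dy=-5->C; (2,8):dx=+4,dy=+3->C; (2,9):dx=-6,dy=-4->C
  (2,10):dx=+1,dy=-1->D; (3,4):dx=+6,dy=+16->C; (3,5):dx=+12,dy=+3->C; (3,6):dx=+4,dy=-2->D
  (3,7):dx=+7,dy=+7->C; (3,8):dx=+13,dy=+15->C; (3,9):dx=+3,dy=+8->C; (3,10):dx=+10,dy=+11->C
  (4,5):dx=+6,dy=-13->D; (4,6):dx=-2,dy=-18->C; (4,7):dx=+1,dy=-9->D; (4,8):dx=+7,dy=-1->D
  (4,9):dx=-3,dy=-8->C; (4,10):dx=+4,dy=-5->D; (5,6):dx=-8,dy=-5->C; (5,7):dx=-5,dy=+4->D
  (5,8):dx=+1,dy=+12->C; (5,9):dx=-9,dy=+5->D; (5,10):dx=-2,dy=+8->D; (6,7):dx=+3,dy=+9->C
  (6,8):dx=+9,dy=+17->C; (6,9):dx=-1,dy=+10->D; (6,10):dx=+6,dy=+13->C; (7,8):dx=+6,dy=+8->C
  (7,9):dx=-4,dy=+1->D; (7,10):dx=+3,dy=+4->C; (8,9):dx=-10,dy=-7->C; (8,10):dx=-3,dy=-4->C
  (9,10):dx=+7,dy=+3->C
Step 2: C = 28, D = 17, total pairs = 45.
Step 3: tau = (C - D)/(n(n-1)/2) = (28 - 17)/45 = 0.244444.
Step 4: Exact two-sided p-value (enumerate n! = 3628800 permutations of y under H0): p = 0.380720.
Step 5: alpha = 0.05. fail to reject H0.

tau_b = 0.2444 (C=28, D=17), p = 0.380720, fail to reject H0.


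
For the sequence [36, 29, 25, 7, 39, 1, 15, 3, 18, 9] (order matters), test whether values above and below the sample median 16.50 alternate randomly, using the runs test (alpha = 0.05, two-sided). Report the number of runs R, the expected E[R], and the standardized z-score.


Step 1: Compute median = 16.50; label A = above, B = below.
Labels in order: AAABABBBAB  (n_A = 5, n_B = 5)
Step 2: Count runs R = 6.
Step 3: Under H0 (random ordering), E[R] = 2*n_A*n_B/(n_A+n_B) + 1 = 2*5*5/10 + 1 = 6.0000.
        Var[R] = 2*n_A*n_B*(2*n_A*n_B - n_A - n_B) / ((n_A+n_B)^2 * (n_A+n_B-1)) = 2000/900 = 2.2222.
        SD[R] = 1.4907.
Step 4: R = E[R], so z = 0 with no continuity correction.
Step 5: Two-sided p-value via normal approximation = 2*(1 - Phi(|z|)) = 1.000000.
Step 6: alpha = 0.05. fail to reject H0.

R = 6, z = 0.0000, p = 1.000000, fail to reject H0.


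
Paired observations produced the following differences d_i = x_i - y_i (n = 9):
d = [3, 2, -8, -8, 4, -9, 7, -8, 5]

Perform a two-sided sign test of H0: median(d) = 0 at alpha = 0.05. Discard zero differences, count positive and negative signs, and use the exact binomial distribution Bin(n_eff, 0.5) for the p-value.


Step 1: Discard zero differences. Original n = 9; n_eff = number of nonzero differences = 9.
Nonzero differences (with sign): +3, +2, -8, -8, +4, -9, +7, -8, +5
Step 2: Count signs: positive = 5, negative = 4.
Step 3: Under H0: P(positive) = 0.5, so the number of positives S ~ Bin(9, 0.5).
Step 4: Two-sided exact p-value = sum of Bin(9,0.5) probabilities at or below the observed probability = 1.000000.
Step 5: alpha = 0.05. fail to reject H0.

n_eff = 9, pos = 5, neg = 4, p = 1.000000, fail to reject H0.


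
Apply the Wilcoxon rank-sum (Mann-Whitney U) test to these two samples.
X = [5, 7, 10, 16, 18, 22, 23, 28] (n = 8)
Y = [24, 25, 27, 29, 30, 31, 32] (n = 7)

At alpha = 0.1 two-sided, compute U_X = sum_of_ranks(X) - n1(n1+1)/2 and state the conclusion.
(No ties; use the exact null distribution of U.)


Step 1: Combine and sort all 15 observations; assign midranks.
sorted (value, group): (5,X), (7,X), (10,X), (16,X), (18,X), (22,X), (23,X), (24,Y), (25,Y), (27,Y), (28,X), (29,Y), (30,Y), (31,Y), (32,Y)
ranks: 5->1, 7->2, 10->3, 16->4, 18->5, 22->6, 23->7, 24->8, 25->9, 27->10, 28->11, 29->12, 30->13, 31->14, 32->15
Step 2: Rank sum for X: R1 = 1 + 2 + 3 + 4 + 5 + 6 + 7 + 11 = 39.
Step 3: U_X = R1 - n1(n1+1)/2 = 39 - 8*9/2 = 39 - 36 = 3.
       U_Y = n1*n2 - U_X = 56 - 3 = 53.
Step 4: No ties, so the exact null distribution of U (based on enumerating the C(15,8) = 6435 equally likely rank assignments) gives the two-sided p-value.
Step 5: p-value = 0.002176; compare to alpha = 0.1. reject H0.

U_X = 3, p = 0.002176, reject H0 at alpha = 0.1.


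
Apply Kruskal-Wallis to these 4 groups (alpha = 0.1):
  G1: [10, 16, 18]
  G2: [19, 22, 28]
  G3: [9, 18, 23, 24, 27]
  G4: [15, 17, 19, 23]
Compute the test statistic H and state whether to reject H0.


Step 1: Combine all N = 15 observations and assign midranks.
sorted (value, group, rank): (9,G3,1), (10,G1,2), (15,G4,3), (16,G1,4), (17,G4,5), (18,G1,6.5), (18,G3,6.5), (19,G2,8.5), (19,G4,8.5), (22,G2,10), (23,G3,11.5), (23,G4,11.5), (24,G3,13), (27,G3,14), (28,G2,15)
Step 2: Sum ranks within each group.
R_1 = 12.5 (n_1 = 3)
R_2 = 33.5 (n_2 = 3)
R_3 = 46 (n_3 = 5)
R_4 = 28 (n_4 = 4)
Step 3: H = 12/(N(N+1)) * sum(R_i^2/n_i) - 3(N+1)
     = 12/(15*16) * (12.5^2/3 + 33.5^2/3 + 46^2/5 + 28^2/4) - 3*16
     = 0.050000 * 1045.37 - 48
     = 4.268333.
Step 4: Ties present; correction factor C = 1 - 18/(15^3 - 15) = 0.994643. Corrected H = 4.268333 / 0.994643 = 4.291323.
Step 5: Under H0, H ~ chi^2(3); p-value = 0.231676.
Step 6: alpha = 0.1. fail to reject H0.

H = 4.2913, df = 3, p = 0.231676, fail to reject H0.


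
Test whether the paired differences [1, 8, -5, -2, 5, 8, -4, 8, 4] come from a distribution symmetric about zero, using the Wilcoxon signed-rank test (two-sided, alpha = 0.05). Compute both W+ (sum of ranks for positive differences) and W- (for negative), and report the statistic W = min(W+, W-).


Step 1: Drop any zero differences (none here) and take |d_i|.
|d| = [1, 8, 5, 2, 5, 8, 4, 8, 4]
Step 2: Midrank |d_i| (ties get averaged ranks).
ranks: |1|->1, |8|->8, |5|->5.5, |2|->2, |5|->5.5, |8|->8, |4|->3.5, |8|->8, |4|->3.5
Step 3: Attach original signs; sum ranks with positive sign and with negative sign.
W+ = 1 + 8 + 5.5 + 8 + 8 + 3.5 = 34
W- = 5.5 + 2 + 3.5 = 11
(Check: W+ + W- = 45 should equal n(n+1)/2 = 45.)
Step 4: Test statistic W = min(W+, W-) = 11.
Step 5: Ties in |d|, so use the tie-corrected normal approximation.
        E[W] = n(n+1)/4 = 9*10/4 = 22.5.
        Tie groups: |d|=4 (t=2), |d|=5 (t=2), |d|=8 (t=3); sum(t^3 - t) = 36.
        Var[W] = n(n+1)(2n+1)/24 - sum(t^3-t)/48 = 1710/24 - 36/48 = 70.5.
        z = (W - E[W]) / sqrt(Var[W]) = (11 - 22.5) / 8.3964 = -1.3696.
        Two-sided p = 2*Phi(z) = 0.170802.
Step 6: alpha = 0.05. fail to reject H0.

W+ = 34, W- = 11, W = min = 11, p = 0.170802, fail to reject H0.


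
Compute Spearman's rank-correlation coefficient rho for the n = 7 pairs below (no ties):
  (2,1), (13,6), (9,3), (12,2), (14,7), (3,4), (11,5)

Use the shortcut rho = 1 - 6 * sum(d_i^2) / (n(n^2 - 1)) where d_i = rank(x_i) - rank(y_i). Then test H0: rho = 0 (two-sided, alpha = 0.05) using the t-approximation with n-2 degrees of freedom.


Step 1: Rank x and y separately (midranks; no ties here).
rank(x): 2->1, 13->6, 9->3, 12->5, 14->7, 3->2, 11->4
rank(y): 1->1, 6->6, 3->3, 2->2, 7->7, 4->4, 5->5
Step 2: d_i = R_x(i) - R_y(i); compute d_i^2.
  (1-1)^2=0, (6-6)^2=0, (3-3)^2=0, (5-2)^2=9, (7-7)^2=0, (2-4)^2=4, (4-5)^2=1
sum(d^2) = 14.
Step 3: rho = 1 - 6*14 / (7*(7^2 - 1)) = 1 - 84/336 = 0.750000.
Step 4: Under H0, t = rho * sqrt((n-2)/(1-rho^2)) = 2.5355 ~ t(5).
Step 5: Two-sided p-value from the t-distribution with 5 df = 0.052181.
Step 6: alpha = 0.05. fail to reject H0.

rho = 0.7500, p = 0.052181, fail to reject H0 at alpha = 0.05.


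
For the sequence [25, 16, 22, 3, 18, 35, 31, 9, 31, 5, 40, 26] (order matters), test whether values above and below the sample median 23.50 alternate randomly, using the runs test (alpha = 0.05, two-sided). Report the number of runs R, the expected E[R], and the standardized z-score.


Step 1: Compute median = 23.50; label A = above, B = below.
Labels in order: ABBBBAABABAA  (n_A = 6, n_B = 6)
Step 2: Count runs R = 7.
Step 3: Under H0 (random ordering), E[R] = 2*n_A*n_B/(n_A+n_B) + 1 = 2*6*6/12 + 1 = 7.0000.
        Var[R] = 2*n_A*n_B*(2*n_A*n_B - n_A - n_B) / ((n_A+n_B)^2 * (n_A+n_B-1)) = 4320/1584 = 2.7273.
        SD[R] = 1.6514.
Step 4: R = E[R], so z = 0 with no continuity correction.
Step 5: Two-sided p-value via normal approximation = 2*(1 - Phi(|z|)) = 1.000000.
Step 6: alpha = 0.05. fail to reject H0.

R = 7, z = 0.0000, p = 1.000000, fail to reject H0.


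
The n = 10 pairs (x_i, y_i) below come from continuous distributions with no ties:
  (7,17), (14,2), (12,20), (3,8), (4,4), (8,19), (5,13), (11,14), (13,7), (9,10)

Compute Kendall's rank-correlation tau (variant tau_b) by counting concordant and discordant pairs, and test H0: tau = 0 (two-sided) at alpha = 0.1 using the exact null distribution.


Step 1: Enumerate the 45 unordered pairs (i,j) with i<j and classify each by sign(x_j-x_i) * sign(y_j-y_i).
  (1,2):dx=+7,dy=-15->D; (1,3):dx=+5,dy=+3->C; (1,4):dx=-4,dy=-9->C; (1,5):dx=-3,dy=-13->C
  (1,6):dx=+1,dy=+2->C; (1,7):dx=-2,dy=-4->C; (1,8):dx=+4,dy=-3->D; (1,9):dx=+6,dy=-10->D
  (1,10):dx=+2,dy=-7->D; (2,3):dx=-2,dy=+18->D; (2,4):dx=-11,dy=+6->D; (2,5):dx=-10,dy=+2->D
  (2,6):dx=-6,dy=+17->D; (2,7):dx=-9,dy=+11->D; (2,8):dx=-3,dy=+12->D; (2,9):dx=-1,dy=+5->D
  (2,10):dx=-5,dy=+8->D; (3,4):dx=-9,dy=-12->C; (3,5):dx=-8,dy=-16->C; (3,6):dx=-4,dy=-1->C
  (3,7):dx=-7,dy=-7->C; (3,8):dx=-1,dy=-6->C; (3,9):dx=+1,dy=-13->D; (3,10):dx=-3,dy=-10->C
  (4,5):dx=+1,dy=-4->D; (4,6):dx=+5,dy=+11->C; (4,7):dx=+2,dy=+5->C; (4,8):dx=+8,dy=+6->C
  (4,9):dx=+10,dy=-1->D; (4,10):dx=+6,dy=+2->C; (5,6):dx=+4,dy=+15->C; (5,7):dx=+1,dy=+9->C
  (5,8):dx=+7,dy=+10->C; (5,9):dx=+9,dy=+3->C; (5,10):dx=+5,dy=+6->C; (6,7):dx=-3,dy=-6->C
  (6,8):dx=+3,dy=-5->D; (6,9):dx=+5,dy=-12->D; (6,10):dx=+1,dy=-9->D; (7,8):dx=+6,dy=+1->C
  (7,9):dx=+8,dy=-6->D; (7,10):dx=+4,dy=-3->D; (8,9):dx=+2,dy=-7->D; (8,10):dx=-2,dy=-4->C
  (9,10):dx=-4,dy=+3->D
Step 2: C = 23, D = 22, total pairs = 45.
Step 3: tau = (C - D)/(n(n-1)/2) = (23 - 22)/45 = 0.022222.
Step 4: Exact two-sided p-value (enumerate n! = 3628800 permutations of y under H0): p = 1.000000.
Step 5: alpha = 0.1. fail to reject H0.

tau_b = 0.0222 (C=23, D=22), p = 1.000000, fail to reject H0.


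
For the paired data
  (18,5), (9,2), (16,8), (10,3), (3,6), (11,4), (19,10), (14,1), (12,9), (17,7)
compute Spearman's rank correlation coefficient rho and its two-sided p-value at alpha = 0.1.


Step 1: Rank x and y separately (midranks; no ties here).
rank(x): 18->9, 9->2, 16->7, 10->3, 3->1, 11->4, 19->10, 14->6, 12->5, 17->8
rank(y): 5->5, 2->2, 8->8, 3->3, 6->6, 4->4, 10->10, 1->1, 9->9, 7->7
Step 2: d_i = R_x(i) - R_y(i); compute d_i^2.
  (9-5)^2=16, (2-2)^2=0, (7-8)^2=1, (3-3)^2=0, (1-6)^2=25, (4-4)^2=0, (10-10)^2=0, (6-1)^2=25, (5-9)^2=16, (8-7)^2=1
sum(d^2) = 84.
Step 3: rho = 1 - 6*84 / (10*(10^2 - 1)) = 1 - 504/990 = 0.490909.
Step 4: Under H0, t = rho * sqrt((n-2)/(1-rho^2)) = 1.5938 ~ t(8).
Step 5: Two-sided p-value from the t-distribution with 8 df = 0.149656.
Step 6: alpha = 0.1. fail to reject H0.

rho = 0.4909, p = 0.149656, fail to reject H0 at alpha = 0.1.


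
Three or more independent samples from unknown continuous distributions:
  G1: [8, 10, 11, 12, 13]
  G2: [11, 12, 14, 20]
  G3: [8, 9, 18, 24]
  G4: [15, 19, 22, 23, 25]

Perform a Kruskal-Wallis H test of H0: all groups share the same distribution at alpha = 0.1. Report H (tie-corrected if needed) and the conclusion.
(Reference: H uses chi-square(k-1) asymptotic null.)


Step 1: Combine all N = 18 observations and assign midranks.
sorted (value, group, rank): (8,G1,1.5), (8,G3,1.5), (9,G3,3), (10,G1,4), (11,G1,5.5), (11,G2,5.5), (12,G1,7.5), (12,G2,7.5), (13,G1,9), (14,G2,10), (15,G4,11), (18,G3,12), (19,G4,13), (20,G2,14), (22,G4,15), (23,G4,16), (24,G3,17), (25,G4,18)
Step 2: Sum ranks within each group.
R_1 = 27.5 (n_1 = 5)
R_2 = 37 (n_2 = 4)
R_3 = 33.5 (n_3 = 4)
R_4 = 73 (n_4 = 5)
Step 3: H = 12/(N(N+1)) * sum(R_i^2/n_i) - 3(N+1)
     = 12/(18*19) * (27.5^2/5 + 37^2/4 + 33.5^2/4 + 73^2/5) - 3*19
     = 0.035088 * 1839.86 - 57
     = 7.556579.
Step 4: Ties present; correction factor C = 1 - 18/(18^3 - 18) = 0.996904. Corrected H = 7.556579 / 0.996904 = 7.580047.
Step 5: Under H0, H ~ chi^2(3); p-value = 0.055537.
Step 6: alpha = 0.1. reject H0.

H = 7.5800, df = 3, p = 0.055537, reject H0.


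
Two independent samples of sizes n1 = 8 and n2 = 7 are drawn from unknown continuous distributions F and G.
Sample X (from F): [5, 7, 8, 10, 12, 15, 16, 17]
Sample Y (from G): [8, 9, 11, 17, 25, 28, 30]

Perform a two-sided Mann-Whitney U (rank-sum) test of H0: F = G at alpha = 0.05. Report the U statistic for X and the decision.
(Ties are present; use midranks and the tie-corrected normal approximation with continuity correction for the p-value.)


Step 1: Combine and sort all 15 observations; assign midranks.
sorted (value, group): (5,X), (7,X), (8,X), (8,Y), (9,Y), (10,X), (11,Y), (12,X), (15,X), (16,X), (17,X), (17,Y), (25,Y), (28,Y), (30,Y)
ranks: 5->1, 7->2, 8->3.5, 8->3.5, 9->5, 10->6, 11->7, 12->8, 15->9, 16->10, 17->11.5, 17->11.5, 25->13, 28->14, 30->15
Step 2: Rank sum for X: R1 = 1 + 2 + 3.5 + 6 + 8 + 9 + 10 + 11.5 = 51.
Step 3: U_X = R1 - n1(n1+1)/2 = 51 - 8*9/2 = 51 - 36 = 15.
       U_Y = n1*n2 - U_X = 56 - 15 = 41.
Step 4: Ties are present, so use the tie-corrected normal approximation (with continuity correction) for the p-value.
Step 5: p-value = 0.147286; compare to alpha = 0.05. fail to reject H0.

U_X = 15, p = 0.147286, fail to reject H0 at alpha = 0.05.


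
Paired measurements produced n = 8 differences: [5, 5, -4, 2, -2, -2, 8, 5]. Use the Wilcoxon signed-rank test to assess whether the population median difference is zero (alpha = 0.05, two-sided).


Step 1: Drop any zero differences (none here) and take |d_i|.
|d| = [5, 5, 4, 2, 2, 2, 8, 5]
Step 2: Midrank |d_i| (ties get averaged ranks).
ranks: |5|->6, |5|->6, |4|->4, |2|->2, |2|->2, |2|->2, |8|->8, |5|->6
Step 3: Attach original signs; sum ranks with positive sign and with negative sign.
W+ = 6 + 6 + 2 + 8 + 6 = 28
W- = 4 + 2 + 2 = 8
(Check: W+ + W- = 36 should equal n(n+1)/2 = 36.)
Step 4: Test statistic W = min(W+, W-) = 8.
Step 5: Ties in |d|, so use the tie-corrected normal approximation.
        E[W] = n(n+1)/4 = 8*9/4 = 18.
        Tie groups: |d|=2 (t=3), |d|=5 (t=3); sum(t^3 - t) = 48.
        Var[W] = n(n+1)(2n+1)/24 - sum(t^3-t)/48 = 1224/24 - 48/48 = 50.
        z = (W - E[W]) / sqrt(Var[W]) = (8 - 18) / 7.0711 = -1.4142.
        Two-sided p = 2*Phi(z) = 0.157299.
Step 6: alpha = 0.05. fail to reject H0.

W+ = 28, W- = 8, W = min = 8, p = 0.157299, fail to reject H0.


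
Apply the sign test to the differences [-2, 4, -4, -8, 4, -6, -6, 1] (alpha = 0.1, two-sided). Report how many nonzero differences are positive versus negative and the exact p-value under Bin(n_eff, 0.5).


Step 1: Discard zero differences. Original n = 8; n_eff = number of nonzero differences = 8.
Nonzero differences (with sign): -2, +4, -4, -8, +4, -6, -6, +1
Step 2: Count signs: positive = 3, negative = 5.
Step 3: Under H0: P(positive) = 0.5, so the number of positives S ~ Bin(8, 0.5).
Step 4: Two-sided exact p-value = sum of Bin(8,0.5) probabilities at or below the observed probability = 0.726562.
Step 5: alpha = 0.1. fail to reject H0.

n_eff = 8, pos = 3, neg = 5, p = 0.726562, fail to reject H0.


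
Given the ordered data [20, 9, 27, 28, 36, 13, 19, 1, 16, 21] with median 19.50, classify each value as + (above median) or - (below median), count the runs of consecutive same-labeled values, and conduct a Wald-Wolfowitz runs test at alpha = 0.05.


Step 1: Compute median = 19.50; label A = above, B = below.
Labels in order: ABAAABBBBA  (n_A = 5, n_B = 5)
Step 2: Count runs R = 5.
Step 3: Under H0 (random ordering), E[R] = 2*n_A*n_B/(n_A+n_B) + 1 = 2*5*5/10 + 1 = 6.0000.
        Var[R] = 2*n_A*n_B*(2*n_A*n_B - n_A - n_B) / ((n_A+n_B)^2 * (n_A+n_B-1)) = 2000/900 = 2.2222.
        SD[R] = 1.4907.
Step 4: Continuity-corrected z = (R + 0.5 - E[R]) / SD[R] = (5 + 0.5 - 6.0000) / 1.4907 = -0.3354.
Step 5: Two-sided p-value via normal approximation = 2*(1 - Phi(|z|)) = 0.737316.
Step 6: alpha = 0.05. fail to reject H0.

R = 5, z = -0.3354, p = 0.737316, fail to reject H0.


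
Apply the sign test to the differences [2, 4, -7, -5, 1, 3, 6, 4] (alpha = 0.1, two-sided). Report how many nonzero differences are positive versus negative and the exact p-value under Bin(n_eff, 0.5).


Step 1: Discard zero differences. Original n = 8; n_eff = number of nonzero differences = 8.
Nonzero differences (with sign): +2, +4, -7, -5, +1, +3, +6, +4
Step 2: Count signs: positive = 6, negative = 2.
Step 3: Under H0: P(positive) = 0.5, so the number of positives S ~ Bin(8, 0.5).
Step 4: Two-sided exact p-value = sum of Bin(8,0.5) probabilities at or below the observed probability = 0.289062.
Step 5: alpha = 0.1. fail to reject H0.

n_eff = 8, pos = 6, neg = 2, p = 0.289062, fail to reject H0.


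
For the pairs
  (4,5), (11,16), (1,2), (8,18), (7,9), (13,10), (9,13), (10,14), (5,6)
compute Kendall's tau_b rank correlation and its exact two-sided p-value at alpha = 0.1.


Step 1: Enumerate the 36 unordered pairs (i,j) with i<j and classify each by sign(x_j-x_i) * sign(y_j-y_i).
  (1,2):dx=+7,dy=+11->C; (1,3):dx=-3,dy=-3->C; (1,4):dx=+4,dy=+13->C; (1,5):dx=+3,dy=+4->C
  (1,6):dx=+9,dy=+5->C; (1,7):dx=+5,dy=+8->C; (1,8):dx=+6,dy=+9->C; (1,9):dx=+1,dy=+1->C
  (2,3):dx=-10,dy=-14->C; (2,4):dx=-3,dy=+2->D; (2,5):dx=-4,dy=-7->C; (2,6):dx=+2,dy=-6->D
  (2,7):dx=-2,dy=-3->C; (2,8):dx=-1,dy=-2->C; (2,9):dx=-6,dy=-10->C; (3,4):dx=+7,dy=+16->C
  (3,5):dx=+6,dy=+7->C; (3,6):dx=+12,dy=+8->C; (3,7):dx=+8,dy=+11->C; (3,8):dx=+9,dy=+12->C
  (3,9):dx=+4,dy=+4->C; (4,5):dx=-1,dy=-9->C; (4,6):dx=+5,dy=-8->D; (4,7):dx=+1,dy=-5->D
  (4,8):dx=+2,dy=-4->D; (4,9):dx=-3,dy=-12->C; (5,6):dx=+6,dy=+1->C; (5,7):dx=+2,dy=+4->C
  (5,8):dx=+3,dy=+5->C; (5,9):dx=-2,dy=-3->C; (6,7):dx=-4,dy=+3->D; (6,8):dx=-3,dy=+4->D
  (6,9):dx=-8,dy=-4->C; (7,8):dx=+1,dy=+1->C; (7,9):dx=-4,dy=-7->C; (8,9):dx=-5,dy=-8->C
Step 2: C = 29, D = 7, total pairs = 36.
Step 3: tau = (C - D)/(n(n-1)/2) = (29 - 7)/36 = 0.611111.
Step 4: Exact two-sided p-value (enumerate n! = 362880 permutations of y under H0): p = 0.024741.
Step 5: alpha = 0.1. reject H0.

tau_b = 0.6111 (C=29, D=7), p = 0.024741, reject H0.
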